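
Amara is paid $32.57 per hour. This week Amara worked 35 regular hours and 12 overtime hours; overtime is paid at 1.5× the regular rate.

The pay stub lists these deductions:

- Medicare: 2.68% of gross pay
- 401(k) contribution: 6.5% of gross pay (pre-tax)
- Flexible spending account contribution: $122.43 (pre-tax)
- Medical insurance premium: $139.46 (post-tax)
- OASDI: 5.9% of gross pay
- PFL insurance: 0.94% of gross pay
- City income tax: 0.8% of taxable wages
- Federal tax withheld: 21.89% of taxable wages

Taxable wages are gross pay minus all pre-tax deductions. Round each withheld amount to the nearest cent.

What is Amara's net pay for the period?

Regular pay: 35 × $32.57 = $1139.95
Overtime pay: 12 × $32.57 × 1.5 = $586.26
Gross pay = $1139.95 + $586.26 = $1726.21
401(k) contribution: $1726.21 × 0.065 = $112.20
Flexible spending account contribution: $122.43
Pre-tax total = $112.20 + $122.43 = $234.63
Taxable wages = $1726.21 − $234.63 = $1491.58
City income tax: $1491.58 × 0.008 = $11.93
Federal tax withheld: $1491.58 × 0.2189 = $326.51
Medicare: $1726.21 × 0.0268 = $46.26
OASDI: $1726.21 × 0.059 = $101.85
PFL insurance: $1726.21 × 0.0094 = $16.23
Medical insurance premium: $139.46
Total deductions = $112.20 + $122.43 + $11.93 + $326.51 + $46.26 + $101.85 + $16.23 + $139.46 = $876.87
Net pay = $1726.21 − $876.87 = $849.34

$849.34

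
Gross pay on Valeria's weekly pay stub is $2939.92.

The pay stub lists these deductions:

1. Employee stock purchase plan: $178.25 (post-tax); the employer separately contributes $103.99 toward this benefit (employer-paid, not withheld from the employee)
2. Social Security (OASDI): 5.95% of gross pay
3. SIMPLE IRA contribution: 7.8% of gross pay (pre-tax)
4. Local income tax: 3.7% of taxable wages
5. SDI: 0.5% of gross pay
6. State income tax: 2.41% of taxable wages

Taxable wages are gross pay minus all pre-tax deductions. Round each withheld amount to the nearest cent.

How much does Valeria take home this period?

$2177.11

SIMPLE IRA contribution: $2939.92 × 0.078 = $229.31
Taxable wages = $2939.92 − $229.31 = $2710.61
Local income tax: $2710.61 × 0.037 = $100.29
State income tax: $2710.61 × 0.0241 = $65.33
Social Security (OASDI): $2939.92 × 0.0595 = $174.93
SDI: $2939.92 × 0.005 = $14.70
Employee stock purchase plan: $178.25
(Employer's $103.99 toward employee stock purchase plan is not withheld from the employee.)
Total deductions = $229.31 + $100.29 + $65.33 + $174.93 + $14.70 + $178.25 = $762.81
Net pay = $2939.92 − $762.81 = $2177.11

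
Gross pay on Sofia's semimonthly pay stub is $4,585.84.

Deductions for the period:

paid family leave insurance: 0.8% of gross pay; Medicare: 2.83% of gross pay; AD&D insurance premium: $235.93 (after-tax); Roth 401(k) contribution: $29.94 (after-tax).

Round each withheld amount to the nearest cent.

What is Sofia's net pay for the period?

$4,153.50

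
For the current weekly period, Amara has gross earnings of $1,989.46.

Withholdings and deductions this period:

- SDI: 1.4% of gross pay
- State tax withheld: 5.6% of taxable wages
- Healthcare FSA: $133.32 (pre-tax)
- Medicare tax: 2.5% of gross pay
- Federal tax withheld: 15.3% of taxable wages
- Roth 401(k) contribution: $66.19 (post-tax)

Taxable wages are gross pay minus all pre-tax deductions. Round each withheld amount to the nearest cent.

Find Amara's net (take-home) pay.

$1,324.43

Healthcare FSA: $133.32
Taxable wages = $1,989.46 − $133.32 = $1,856.14
State tax withheld: $1,856.14 × 0.056 = $103.94
Federal tax withheld: $1,856.14 × 0.153 = $283.99
Medicare tax: $1,989.46 × 0.025 = $49.74
SDI: $1,989.46 × 0.014 = $27.85
Roth 401(k) contribution: $66.19
Total deductions = $133.32 + $103.94 + $283.99 + $49.74 + $27.85 + $66.19 = $665.03
Net pay = $1,989.46 − $665.03 = $1,324.43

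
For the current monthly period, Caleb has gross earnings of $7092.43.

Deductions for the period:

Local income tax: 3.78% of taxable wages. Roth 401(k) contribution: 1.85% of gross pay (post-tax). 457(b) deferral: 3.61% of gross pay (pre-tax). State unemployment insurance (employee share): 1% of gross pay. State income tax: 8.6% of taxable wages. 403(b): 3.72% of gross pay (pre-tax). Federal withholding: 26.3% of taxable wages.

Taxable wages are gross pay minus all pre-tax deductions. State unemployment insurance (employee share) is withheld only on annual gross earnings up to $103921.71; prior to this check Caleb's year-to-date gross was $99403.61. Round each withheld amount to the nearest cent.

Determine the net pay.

403(b): $7092.43 × 0.0372 = $263.84
457(b) deferral: $7092.43 × 0.0361 = $256.04
Pre-tax total = $263.84 + $256.04 = $519.88
Taxable wages = $7092.43 − $519.88 = $6572.55
Federal withholding: $6572.55 × 0.263 = $1728.58
Local income tax: $6572.55 × 0.0378 = $248.44
State income tax: $6572.55 × 0.086 = $565.24
State unemployment insurance (employee share): only $103921.71 − $99403.61 = $4518.10 of this check is subject → $4518.10 × 0.01 = $45.18
Roth 401(k) contribution: $7092.43 × 0.0185 = $131.21
Total deductions = $263.84 + $256.04 + $1728.58 + $248.44 + $565.24 + $45.18 + $131.21 = $3238.53
Net pay = $7092.43 − $3238.53 = $3853.90

$3853.90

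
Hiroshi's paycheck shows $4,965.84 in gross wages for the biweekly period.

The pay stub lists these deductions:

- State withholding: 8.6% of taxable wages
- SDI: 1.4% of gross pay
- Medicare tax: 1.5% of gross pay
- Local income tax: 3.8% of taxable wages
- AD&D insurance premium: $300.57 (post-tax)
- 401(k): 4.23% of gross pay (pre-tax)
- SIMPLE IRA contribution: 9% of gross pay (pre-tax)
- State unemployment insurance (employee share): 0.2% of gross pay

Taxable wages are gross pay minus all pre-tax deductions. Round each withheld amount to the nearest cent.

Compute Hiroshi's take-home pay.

SIMPLE IRA contribution: $4,965.84 × 0.09 = $446.93
401(k): $4,965.84 × 0.0423 = $210.06
Pre-tax total = $446.93 + $210.06 = $656.99
Taxable wages = $4,965.84 − $656.99 = $4,308.85
Local income tax: $4,308.85 × 0.038 = $163.74
State withholding: $4,308.85 × 0.086 = $370.56
State unemployment insurance (employee share): $4,965.84 × 0.002 = $9.93
Medicare tax: $4,965.84 × 0.015 = $74.49
SDI: $4,965.84 × 0.014 = $69.52
AD&D insurance premium: $300.57
Total deductions = $446.93 + $210.06 + $163.74 + $370.56 + $9.93 + $74.49 + $69.52 + $300.57 = $1,645.80
Net pay = $4,965.84 − $1,645.80 = $3,320.04

$3,320.04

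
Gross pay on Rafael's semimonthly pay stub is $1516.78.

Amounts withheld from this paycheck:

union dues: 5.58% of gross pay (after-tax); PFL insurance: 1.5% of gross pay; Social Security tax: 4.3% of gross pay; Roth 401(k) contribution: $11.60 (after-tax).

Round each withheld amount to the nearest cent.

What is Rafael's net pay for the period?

PFL insurance: $1516.78 × 0.015 = $22.75
Social Security tax: $1516.78 × 0.043 = $65.22
Union dues: $1516.78 × 0.0558 = $84.64
Roth 401(k) contribution: $11.60
Total deductions = $22.75 + $65.22 + $84.64 + $11.60 = $184.21
Net pay = $1516.78 − $184.21 = $1332.57

$1332.57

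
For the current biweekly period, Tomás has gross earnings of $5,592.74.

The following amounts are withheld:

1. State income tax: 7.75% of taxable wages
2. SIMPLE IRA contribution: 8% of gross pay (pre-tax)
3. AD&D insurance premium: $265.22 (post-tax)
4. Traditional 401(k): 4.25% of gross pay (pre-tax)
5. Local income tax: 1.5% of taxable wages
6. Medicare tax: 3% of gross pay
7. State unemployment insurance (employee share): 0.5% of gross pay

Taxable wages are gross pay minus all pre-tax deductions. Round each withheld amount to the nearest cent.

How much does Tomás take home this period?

Traditional 401(k): $5,592.74 × 0.0425 = $237.69
SIMPLE IRA contribution: $5,592.74 × 0.08 = $447.42
Pre-tax total = $237.69 + $447.42 = $685.11
Taxable wages = $5,592.74 − $685.11 = $4,907.63
Local income tax: $4,907.63 × 0.015 = $73.61
State income tax: $4,907.63 × 0.0775 = $380.34
State unemployment insurance (employee share): $5,592.74 × 0.005 = $27.96
Medicare tax: $5,592.74 × 0.03 = $167.78
AD&D insurance premium: $265.22
Total deductions = $237.69 + $447.42 + $73.61 + $380.34 + $27.96 + $167.78 + $265.22 = $1,600.02
Net pay = $5,592.74 − $1,600.02 = $3,992.72

$3,992.72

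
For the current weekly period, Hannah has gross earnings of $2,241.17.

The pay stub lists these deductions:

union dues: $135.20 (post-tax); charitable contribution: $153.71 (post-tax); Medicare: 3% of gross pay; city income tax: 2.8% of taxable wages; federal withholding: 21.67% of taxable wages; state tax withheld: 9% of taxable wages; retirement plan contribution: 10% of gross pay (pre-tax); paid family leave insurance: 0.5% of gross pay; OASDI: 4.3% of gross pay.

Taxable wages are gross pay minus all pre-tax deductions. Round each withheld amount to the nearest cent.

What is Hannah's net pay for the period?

Retirement plan contribution: $2,241.17 × 0.1 = $224.12
Taxable wages = $2,241.17 − $224.12 = $2,017.05
State tax withheld: $2,017.05 × 0.09 = $181.53
Federal withholding: $2,017.05 × 0.2167 = $437.09
City income tax: $2,017.05 × 0.028 = $56.48
OASDI: $2,241.17 × 0.043 = $96.37
Medicare: $2,241.17 × 0.03 = $67.24
Paid family leave insurance: $2,241.17 × 0.005 = $11.21
Charitable contribution: $153.71
Union dues: $135.20
Total deductions = $224.12 + $181.53 + $437.09 + $56.48 + $96.37 + $67.24 + $11.21 + $153.71 + $135.20 = $1,362.95
Net pay = $2,241.17 − $1,362.95 = $878.22

$878.22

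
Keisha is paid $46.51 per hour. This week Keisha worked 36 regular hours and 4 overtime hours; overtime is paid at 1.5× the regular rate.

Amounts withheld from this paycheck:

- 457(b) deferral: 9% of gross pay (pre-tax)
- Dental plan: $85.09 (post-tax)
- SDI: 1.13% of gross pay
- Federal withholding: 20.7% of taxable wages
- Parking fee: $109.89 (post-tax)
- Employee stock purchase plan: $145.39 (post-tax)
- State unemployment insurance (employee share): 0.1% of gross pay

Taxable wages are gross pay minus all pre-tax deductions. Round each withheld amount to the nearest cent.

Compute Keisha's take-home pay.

$1,045.25

Regular pay: 36 × $46.51 = $1,674.36
Overtime pay: 4 × $46.51 × 1.5 = $279.06
Gross pay = $1,674.36 + $279.06 = $1,953.42
457(b) deferral: $1,953.42 × 0.09 = $175.81
Taxable wages = $1,953.42 − $175.81 = $1,777.61
Federal withholding: $1,777.61 × 0.207 = $367.97
State unemployment insurance (employee share): $1,953.42 × 0.001 = $1.95
SDI: $1,953.42 × 0.0113 = $22.07
Employee stock purchase plan: $145.39
Parking fee: $109.89
Dental plan: $85.09
Total deductions = $175.81 + $367.97 + $1.95 + $22.07 + $145.39 + $109.89 + $85.09 = $908.17
Net pay = $1,953.42 − $908.17 = $1,045.25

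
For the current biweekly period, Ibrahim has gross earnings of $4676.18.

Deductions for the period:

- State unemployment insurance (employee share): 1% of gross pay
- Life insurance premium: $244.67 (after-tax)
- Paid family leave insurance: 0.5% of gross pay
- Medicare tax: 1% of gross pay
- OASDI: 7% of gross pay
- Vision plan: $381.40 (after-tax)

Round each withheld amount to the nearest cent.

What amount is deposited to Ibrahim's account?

$3605.88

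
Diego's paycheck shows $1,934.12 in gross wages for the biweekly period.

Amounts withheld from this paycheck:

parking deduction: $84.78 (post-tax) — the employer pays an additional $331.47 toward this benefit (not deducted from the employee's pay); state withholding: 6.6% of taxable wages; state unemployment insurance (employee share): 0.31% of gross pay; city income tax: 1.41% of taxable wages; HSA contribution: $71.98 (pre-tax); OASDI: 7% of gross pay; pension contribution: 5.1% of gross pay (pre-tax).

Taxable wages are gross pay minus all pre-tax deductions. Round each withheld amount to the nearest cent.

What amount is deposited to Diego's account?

Pension contribution: $1,934.12 × 0.051 = $98.64
HSA contribution: $71.98
Pre-tax total = $98.64 + $71.98 = $170.62
Taxable wages = $1,934.12 − $170.62 = $1,763.50
City income tax: $1,763.50 × 0.0141 = $24.87
State withholding: $1,763.50 × 0.066 = $116.39
OASDI: $1,934.12 × 0.07 = $135.39
State unemployment insurance (employee share): $1,934.12 × 0.0031 = $6.00
Parking deduction: $84.78
(Employer's $331.47 toward parking deduction is not withheld from the employee.)
Total deductions = $98.64 + $71.98 + $24.87 + $116.39 + $135.39 + $6.00 + $84.78 = $538.05
Net pay = $1,934.12 − $538.05 = $1,396.07

$1,396.07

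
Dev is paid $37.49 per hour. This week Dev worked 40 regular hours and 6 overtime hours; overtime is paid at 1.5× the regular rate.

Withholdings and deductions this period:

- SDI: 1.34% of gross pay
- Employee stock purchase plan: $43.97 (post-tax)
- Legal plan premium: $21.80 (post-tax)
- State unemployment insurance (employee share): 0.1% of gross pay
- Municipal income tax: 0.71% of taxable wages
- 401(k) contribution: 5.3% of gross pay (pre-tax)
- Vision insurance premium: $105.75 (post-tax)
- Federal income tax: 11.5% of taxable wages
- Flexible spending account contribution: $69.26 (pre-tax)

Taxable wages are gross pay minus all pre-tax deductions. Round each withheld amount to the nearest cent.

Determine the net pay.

Regular pay: 40 × $37.49 = $1,499.60
Overtime pay: 6 × $37.49 × 1.5 = $337.41
Gross pay = $1,499.60 + $337.41 = $1,837.01
401(k) contribution: $1,837.01 × 0.053 = $97.36
Flexible spending account contribution: $69.26
Pre-tax total = $97.36 + $69.26 = $166.62
Taxable wages = $1,837.01 − $166.62 = $1,670.39
Federal income tax: $1,670.39 × 0.115 = $192.09
Municipal income tax: $1,670.39 × 0.0071 = $11.86
State unemployment insurance (employee share): $1,837.01 × 0.001 = $1.84
SDI: $1,837.01 × 0.0134 = $24.62
Vision insurance premium: $105.75
Employee stock purchase plan: $43.97
Legal plan premium: $21.80
Total deductions = $97.36 + $69.26 + $192.09 + $11.86 + $1.84 + $24.62 + $105.75 + $43.97 + $21.80 = $568.55
Net pay = $1,837.01 − $568.55 = $1,268.46

$1,268.46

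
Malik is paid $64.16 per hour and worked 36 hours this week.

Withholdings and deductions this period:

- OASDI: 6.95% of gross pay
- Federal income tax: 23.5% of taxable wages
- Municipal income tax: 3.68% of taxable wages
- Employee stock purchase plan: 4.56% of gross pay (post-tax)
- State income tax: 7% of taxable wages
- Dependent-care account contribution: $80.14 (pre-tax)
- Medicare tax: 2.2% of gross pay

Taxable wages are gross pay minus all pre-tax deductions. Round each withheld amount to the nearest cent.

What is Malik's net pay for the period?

$1150.87

Gross pay: 36 × $64.16 = $2309.76
Dependent-care account contribution: $80.14
Taxable wages = $2309.76 − $80.14 = $2229.62
Municipal income tax: $2229.62 × 0.0368 = $82.05
State income tax: $2229.62 × 0.07 = $156.07
Federal income tax: $2229.62 × 0.235 = $523.96
OASDI: $2309.76 × 0.0695 = $160.53
Medicare tax: $2309.76 × 0.022 = $50.81
Employee stock purchase plan: $2309.76 × 0.0456 = $105.33
Total deductions = $80.14 + $82.05 + $156.07 + $523.96 + $160.53 + $50.81 + $105.33 = $1158.89
Net pay = $2309.76 − $1158.89 = $1150.87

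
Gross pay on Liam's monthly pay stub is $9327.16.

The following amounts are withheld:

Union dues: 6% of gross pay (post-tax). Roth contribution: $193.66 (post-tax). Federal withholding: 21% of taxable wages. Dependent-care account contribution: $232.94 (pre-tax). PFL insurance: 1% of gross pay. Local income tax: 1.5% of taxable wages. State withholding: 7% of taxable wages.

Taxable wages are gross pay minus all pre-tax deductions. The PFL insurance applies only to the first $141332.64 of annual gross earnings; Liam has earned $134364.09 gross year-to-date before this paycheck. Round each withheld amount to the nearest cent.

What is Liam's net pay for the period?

Dependent-care account contribution: $232.94
Taxable wages = $9327.16 − $232.94 = $9094.22
Federal withholding: $9094.22 × 0.21 = $1909.79
State withholding: $9094.22 × 0.07 = $636.60
Local income tax: $9094.22 × 0.015 = $136.41
PFL insurance: only $141332.64 − $134364.09 = $6968.55 of this check is subject → $6968.55 × 0.01 = $69.69
Roth contribution: $193.66
Union dues: $9327.16 × 0.06 = $559.63
Total deductions = $232.94 + $1909.79 + $636.60 + $136.41 + $69.69 + $193.66 + $559.63 = $3738.72
Net pay = $9327.16 − $3738.72 = $5588.44

$5588.44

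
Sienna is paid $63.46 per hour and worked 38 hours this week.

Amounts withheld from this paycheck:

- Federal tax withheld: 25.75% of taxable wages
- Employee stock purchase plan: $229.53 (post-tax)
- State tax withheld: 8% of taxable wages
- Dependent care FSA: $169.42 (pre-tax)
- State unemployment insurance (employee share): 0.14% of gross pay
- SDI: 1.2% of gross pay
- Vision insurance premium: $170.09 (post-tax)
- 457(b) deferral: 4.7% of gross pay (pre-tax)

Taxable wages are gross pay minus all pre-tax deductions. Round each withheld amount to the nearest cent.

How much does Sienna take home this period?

$978.33

Gross pay: 38 × $63.46 = $2,411.48
457(b) deferral: $2,411.48 × 0.047 = $113.34
Dependent care FSA: $169.42
Pre-tax total = $113.34 + $169.42 = $282.76
Taxable wages = $2,411.48 − $282.76 = $2,128.72
State tax withheld: $2,128.72 × 0.08 = $170.30
Federal tax withheld: $2,128.72 × 0.2575 = $548.15
SDI: $2,411.48 × 0.012 = $28.94
State unemployment insurance (employee share): $2,411.48 × 0.0014 = $3.38
Vision insurance premium: $170.09
Employee stock purchase plan: $229.53
Total deductions = $113.34 + $169.42 + $170.30 + $548.15 + $28.94 + $3.38 + $170.09 + $229.53 = $1,433.15
Net pay = $2,411.48 − $1,433.15 = $978.33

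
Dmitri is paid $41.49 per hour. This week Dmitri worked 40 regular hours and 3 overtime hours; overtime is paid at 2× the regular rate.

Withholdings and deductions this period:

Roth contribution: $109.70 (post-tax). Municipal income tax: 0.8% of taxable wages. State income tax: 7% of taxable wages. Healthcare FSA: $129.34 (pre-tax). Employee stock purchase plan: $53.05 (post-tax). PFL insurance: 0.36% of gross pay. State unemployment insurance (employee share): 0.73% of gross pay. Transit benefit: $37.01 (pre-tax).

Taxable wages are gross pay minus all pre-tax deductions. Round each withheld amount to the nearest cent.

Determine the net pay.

$1422.75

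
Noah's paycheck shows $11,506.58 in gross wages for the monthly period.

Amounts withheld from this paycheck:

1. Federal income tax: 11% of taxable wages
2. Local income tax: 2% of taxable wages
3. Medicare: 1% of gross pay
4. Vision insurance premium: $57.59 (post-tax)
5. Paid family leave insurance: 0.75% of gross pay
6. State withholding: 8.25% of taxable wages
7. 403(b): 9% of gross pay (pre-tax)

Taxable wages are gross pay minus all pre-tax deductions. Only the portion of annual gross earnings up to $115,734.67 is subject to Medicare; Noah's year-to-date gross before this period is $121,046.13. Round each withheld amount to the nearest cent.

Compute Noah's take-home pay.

403(b): $11,506.58 × 0.09 = $1,035.59
Taxable wages = $11,506.58 − $1,035.59 = $10,470.99
State withholding: $10,470.99 × 0.0825 = $863.86
Local income tax: $10,470.99 × 0.02 = $209.42
Federal income tax: $10,470.99 × 0.11 = $1,151.81
Medicare: annual cap $115,734.67 already reached (YTD $121,046.13), so $0.00
Paid family leave insurance: $11,506.58 × 0.0075 = $86.30
Vision insurance premium: $57.59
Total deductions = $1,035.59 + $863.86 + $209.42 + $1,151.81 + $0.00 + $86.30 + $57.59 = $3,404.57
Net pay = $11,506.58 − $3,404.57 = $8,102.01

$8,102.01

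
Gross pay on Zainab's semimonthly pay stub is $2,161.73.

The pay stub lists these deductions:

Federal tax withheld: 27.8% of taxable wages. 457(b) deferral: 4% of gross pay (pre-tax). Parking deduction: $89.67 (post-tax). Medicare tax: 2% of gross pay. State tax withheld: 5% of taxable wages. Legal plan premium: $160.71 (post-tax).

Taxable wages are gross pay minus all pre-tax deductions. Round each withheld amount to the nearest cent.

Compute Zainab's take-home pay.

457(b) deferral: $2,161.73 × 0.04 = $86.47
Taxable wages = $2,161.73 − $86.47 = $2,075.26
State tax withheld: $2,075.26 × 0.05 = $103.76
Federal tax withheld: $2,075.26 × 0.278 = $576.92
Medicare tax: $2,161.73 × 0.02 = $43.23
Parking deduction: $89.67
Legal plan premium: $160.71
Total deductions = $86.47 + $103.76 + $576.92 + $43.23 + $89.67 + $160.71 = $1,060.76
Net pay = $2,161.73 − $1,060.76 = $1,100.97

$1,100.97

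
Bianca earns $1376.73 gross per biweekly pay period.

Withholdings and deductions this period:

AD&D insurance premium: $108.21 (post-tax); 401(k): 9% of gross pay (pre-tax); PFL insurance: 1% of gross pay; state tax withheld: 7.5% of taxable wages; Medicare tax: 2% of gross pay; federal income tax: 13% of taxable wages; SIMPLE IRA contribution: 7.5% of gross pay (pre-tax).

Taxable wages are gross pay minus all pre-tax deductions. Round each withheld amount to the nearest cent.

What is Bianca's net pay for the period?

$764.40

401(k): $1376.73 × 0.09 = $123.91
SIMPLE IRA contribution: $1376.73 × 0.075 = $103.25
Pre-tax total = $123.91 + $103.25 = $227.16
Taxable wages = $1376.73 − $227.16 = $1149.57
Federal income tax: $1149.57 × 0.13 = $149.44
State tax withheld: $1149.57 × 0.075 = $86.22
PFL insurance: $1376.73 × 0.01 = $13.77
Medicare tax: $1376.73 × 0.02 = $27.53
AD&D insurance premium: $108.21
Total deductions = $123.91 + $103.25 + $149.44 + $86.22 + $13.77 + $27.53 + $108.21 = $612.33
Net pay = $1376.73 − $612.33 = $764.40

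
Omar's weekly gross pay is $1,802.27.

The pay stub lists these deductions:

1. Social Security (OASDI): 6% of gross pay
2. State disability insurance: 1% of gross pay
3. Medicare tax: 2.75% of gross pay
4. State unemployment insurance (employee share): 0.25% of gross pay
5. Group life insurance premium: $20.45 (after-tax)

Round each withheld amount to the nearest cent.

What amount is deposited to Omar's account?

State disability insurance: $1,802.27 × 0.01 = $18.02
Medicare tax: $1,802.27 × 0.0275 = $49.56
Social Security (OASDI): $1,802.27 × 0.06 = $108.14
State unemployment insurance (employee share): $1,802.27 × 0.0025 = $4.51
Group life insurance premium: $20.45
Total deductions = $18.02 + $49.56 + $108.14 + $4.51 + $20.45 = $200.68
Net pay = $1,802.27 − $200.68 = $1,601.59

$1,601.59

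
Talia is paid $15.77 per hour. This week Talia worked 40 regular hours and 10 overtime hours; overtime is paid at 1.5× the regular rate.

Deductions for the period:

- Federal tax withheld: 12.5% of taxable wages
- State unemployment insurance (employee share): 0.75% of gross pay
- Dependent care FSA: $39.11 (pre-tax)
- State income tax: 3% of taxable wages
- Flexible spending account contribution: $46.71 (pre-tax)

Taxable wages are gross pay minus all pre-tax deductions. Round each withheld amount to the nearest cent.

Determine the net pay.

$653.88

Regular pay: 40 × $15.77 = $630.80
Overtime pay: 10 × $15.77 × 1.5 = $236.55
Gross pay = $630.80 + $236.55 = $867.35
Dependent care FSA: $39.11
Flexible spending account contribution: $46.71
Pre-tax total = $39.11 + $46.71 = $85.82
Taxable wages = $867.35 − $85.82 = $781.53
Federal tax withheld: $781.53 × 0.125 = $97.69
State income tax: $781.53 × 0.03 = $23.45
State unemployment insurance (employee share): $867.35 × 0.0075 = $6.51
Total deductions = $39.11 + $46.71 + $97.69 + $23.45 + $6.51 = $213.47
Net pay = $867.35 − $213.47 = $653.88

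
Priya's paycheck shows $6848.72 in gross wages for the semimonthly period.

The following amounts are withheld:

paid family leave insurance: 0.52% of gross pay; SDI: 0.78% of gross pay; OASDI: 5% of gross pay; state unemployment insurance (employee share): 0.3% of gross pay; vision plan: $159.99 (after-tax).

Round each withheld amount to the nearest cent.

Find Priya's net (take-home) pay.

$6236.71

State unemployment insurance (employee share): $6848.72 × 0.003 = $20.55
SDI: $6848.72 × 0.0078 = $53.42
OASDI: $6848.72 × 0.05 = $342.44
Paid family leave insurance: $6848.72 × 0.0052 = $35.61
Vision plan: $159.99
Total deductions = $20.55 + $53.42 + $342.44 + $35.61 + $159.99 = $612.01
Net pay = $6848.72 − $612.01 = $6236.71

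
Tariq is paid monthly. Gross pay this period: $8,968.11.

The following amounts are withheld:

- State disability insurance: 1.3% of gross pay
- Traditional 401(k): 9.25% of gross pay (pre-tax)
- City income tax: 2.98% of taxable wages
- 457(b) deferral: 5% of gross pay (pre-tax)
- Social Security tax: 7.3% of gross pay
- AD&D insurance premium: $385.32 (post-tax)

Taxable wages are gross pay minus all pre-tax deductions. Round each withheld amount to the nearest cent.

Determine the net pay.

Traditional 401(k): $8,968.11 × 0.0925 = $829.55
457(b) deferral: $8,968.11 × 0.05 = $448.41
Pre-tax total = $829.55 + $448.41 = $1,277.96
Taxable wages = $8,968.11 − $1,277.96 = $7,690.15
City income tax: $7,690.15 × 0.0298 = $229.17
State disability insurance: $8,968.11 × 0.013 = $116.59
Social Security tax: $8,968.11 × 0.073 = $654.67
AD&D insurance premium: $385.32
Total deductions = $829.55 + $448.41 + $229.17 + $116.59 + $654.67 + $385.32 = $2,663.71
Net pay = $8,968.11 − $2,663.71 = $6,304.40

$6,304.40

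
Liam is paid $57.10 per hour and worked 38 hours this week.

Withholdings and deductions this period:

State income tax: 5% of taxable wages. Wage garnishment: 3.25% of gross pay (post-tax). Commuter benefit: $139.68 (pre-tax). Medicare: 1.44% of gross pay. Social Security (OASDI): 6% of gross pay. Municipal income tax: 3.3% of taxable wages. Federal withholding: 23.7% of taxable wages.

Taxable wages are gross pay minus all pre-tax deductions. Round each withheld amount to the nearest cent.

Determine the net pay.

$1,148.52

Gross pay: 38 × $57.10 = $2,169.80
Commuter benefit: $139.68
Taxable wages = $2,169.80 − $139.68 = $2,030.12
Federal withholding: $2,030.12 × 0.237 = $481.14
State income tax: $2,030.12 × 0.05 = $101.51
Municipal income tax: $2,030.12 × 0.033 = $66.99
Medicare: $2,169.80 × 0.0144 = $31.25
Social Security (OASDI): $2,169.80 × 0.06 = $130.19
Wage garnishment: $2,169.80 × 0.0325 = $70.52
Total deductions = $139.68 + $481.14 + $101.51 + $66.99 + $31.25 + $130.19 + $70.52 = $1,021.28
Net pay = $2,169.80 − $1,021.28 = $1,148.52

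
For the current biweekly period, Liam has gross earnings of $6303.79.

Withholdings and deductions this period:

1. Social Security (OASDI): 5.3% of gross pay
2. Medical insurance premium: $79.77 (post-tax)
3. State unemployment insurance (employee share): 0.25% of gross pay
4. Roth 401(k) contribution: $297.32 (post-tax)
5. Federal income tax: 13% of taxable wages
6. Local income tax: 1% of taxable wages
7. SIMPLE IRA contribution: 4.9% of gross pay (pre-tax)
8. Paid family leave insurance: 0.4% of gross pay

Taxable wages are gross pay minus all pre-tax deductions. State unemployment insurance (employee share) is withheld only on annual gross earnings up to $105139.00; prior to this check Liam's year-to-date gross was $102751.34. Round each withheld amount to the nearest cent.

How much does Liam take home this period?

$4413.23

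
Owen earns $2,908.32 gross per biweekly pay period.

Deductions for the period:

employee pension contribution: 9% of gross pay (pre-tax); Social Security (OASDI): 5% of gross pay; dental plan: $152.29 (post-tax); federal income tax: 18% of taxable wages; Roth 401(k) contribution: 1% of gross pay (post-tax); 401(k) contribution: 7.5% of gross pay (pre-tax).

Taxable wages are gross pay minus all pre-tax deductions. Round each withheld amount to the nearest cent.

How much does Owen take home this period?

Employee pension contribution: $2,908.32 × 0.09 = $261.75
401(k) contribution: $2,908.32 × 0.075 = $218.12
Pre-tax total = $261.75 + $218.12 = $479.87
Taxable wages = $2,908.32 − $479.87 = $2,428.45
Federal income tax: $2,428.45 × 0.18 = $437.12
Social Security (OASDI): $2,908.32 × 0.05 = $145.42
Dental plan: $152.29
Roth 401(k) contribution: $2,908.32 × 0.01 = $29.08
Total deductions = $261.75 + $218.12 + $437.12 + $145.42 + $152.29 + $29.08 = $1,243.78
Net pay = $2,908.32 − $1,243.78 = $1,664.54

$1,664.54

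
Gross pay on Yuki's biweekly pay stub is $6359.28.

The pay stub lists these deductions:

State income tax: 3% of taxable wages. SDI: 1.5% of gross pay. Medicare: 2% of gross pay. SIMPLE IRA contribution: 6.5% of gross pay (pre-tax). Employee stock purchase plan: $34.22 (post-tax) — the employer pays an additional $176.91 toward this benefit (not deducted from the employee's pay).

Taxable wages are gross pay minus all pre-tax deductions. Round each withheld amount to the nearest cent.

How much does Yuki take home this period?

$5510.75

SIMPLE IRA contribution: $6359.28 × 0.065 = $413.35
Taxable wages = $6359.28 − $413.35 = $5945.93
State income tax: $5945.93 × 0.03 = $178.38
Medicare: $6359.28 × 0.02 = $127.19
SDI: $6359.28 × 0.015 = $95.39
Employee stock purchase plan: $34.22
(Employer's $176.91 toward employee stock purchase plan is not withheld from the employee.)
Total deductions = $413.35 + $178.38 + $127.19 + $95.39 + $34.22 = $848.53
Net pay = $6359.28 − $848.53 = $5510.75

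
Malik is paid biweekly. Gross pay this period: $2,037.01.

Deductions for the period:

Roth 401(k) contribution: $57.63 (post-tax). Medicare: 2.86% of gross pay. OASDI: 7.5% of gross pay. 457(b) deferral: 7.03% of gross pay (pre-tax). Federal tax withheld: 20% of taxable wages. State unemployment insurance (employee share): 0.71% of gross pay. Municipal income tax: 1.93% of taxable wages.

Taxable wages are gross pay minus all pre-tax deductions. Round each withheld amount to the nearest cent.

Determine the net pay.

457(b) deferral: $2,037.01 × 0.0703 = $143.20
Taxable wages = $2,037.01 − $143.20 = $1,893.81
Federal tax withheld: $1,893.81 × 0.2 = $378.76
Municipal income tax: $1,893.81 × 0.0193 = $36.55
Medicare: $2,037.01 × 0.0286 = $58.26
State unemployment insurance (employee share): $2,037.01 × 0.0071 = $14.46
OASDI: $2,037.01 × 0.075 = $152.78
Roth 401(k) contribution: $57.63
Total deductions = $143.20 + $378.76 + $36.55 + $58.26 + $14.46 + $152.78 + $57.63 = $841.64
Net pay = $2,037.01 − $841.64 = $1,195.37

$1,195.37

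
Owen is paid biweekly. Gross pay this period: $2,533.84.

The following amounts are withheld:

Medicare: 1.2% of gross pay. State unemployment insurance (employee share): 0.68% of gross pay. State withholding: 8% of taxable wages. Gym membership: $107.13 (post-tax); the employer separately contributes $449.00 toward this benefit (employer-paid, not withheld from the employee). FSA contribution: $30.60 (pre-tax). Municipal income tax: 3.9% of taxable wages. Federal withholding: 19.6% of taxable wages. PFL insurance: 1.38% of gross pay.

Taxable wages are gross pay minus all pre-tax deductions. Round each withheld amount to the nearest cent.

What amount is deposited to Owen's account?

$1,524.97

FSA contribution: $30.60
Taxable wages = $2,533.84 − $30.60 = $2,503.24
Municipal income tax: $2,503.24 × 0.039 = $97.63
Federal withholding: $2,503.24 × 0.196 = $490.64
State withholding: $2,503.24 × 0.08 = $200.26
PFL insurance: $2,533.84 × 0.0138 = $34.97
Medicare: $2,533.84 × 0.012 = $30.41
State unemployment insurance (employee share): $2,533.84 × 0.0068 = $17.23
Gym membership: $107.13
(Employer's $449.00 toward gym membership is not withheld from the employee.)
Total deductions = $30.60 + $97.63 + $490.64 + $200.26 + $34.97 + $30.41 + $17.23 + $107.13 = $1,008.87
Net pay = $2,533.84 − $1,008.87 = $1,524.97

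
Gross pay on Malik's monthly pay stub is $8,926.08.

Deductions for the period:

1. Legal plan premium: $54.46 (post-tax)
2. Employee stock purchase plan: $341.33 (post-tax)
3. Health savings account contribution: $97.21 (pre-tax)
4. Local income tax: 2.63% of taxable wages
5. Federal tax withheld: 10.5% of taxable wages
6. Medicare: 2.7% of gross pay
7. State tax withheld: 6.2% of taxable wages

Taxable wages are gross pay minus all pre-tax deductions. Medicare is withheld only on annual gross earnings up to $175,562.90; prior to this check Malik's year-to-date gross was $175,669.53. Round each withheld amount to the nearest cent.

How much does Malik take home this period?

Health savings account contribution: $97.21
Taxable wages = $8,926.08 − $97.21 = $8,828.87
Federal tax withheld: $8,828.87 × 0.105 = $927.03
Local income tax: $8,828.87 × 0.0263 = $232.20
State tax withheld: $8,828.87 × 0.062 = $547.39
Medicare: annual cap $175,562.90 already reached (YTD $175,669.53), so $0.00
Legal plan premium: $54.46
Employee stock purchase plan: $341.33
Total deductions = $97.21 + $927.03 + $232.20 + $547.39 + $0.00 + $54.46 + $341.33 = $2,199.62
Net pay = $8,926.08 − $2,199.62 = $6,726.46

$6,726.46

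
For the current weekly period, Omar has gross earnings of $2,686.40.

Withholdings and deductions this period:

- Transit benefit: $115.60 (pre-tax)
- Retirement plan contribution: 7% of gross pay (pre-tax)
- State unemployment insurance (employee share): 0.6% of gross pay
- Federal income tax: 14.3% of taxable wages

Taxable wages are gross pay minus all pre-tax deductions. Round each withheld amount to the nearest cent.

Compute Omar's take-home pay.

Retirement plan contribution: $2,686.40 × 0.07 = $188.05
Transit benefit: $115.60
Pre-tax total = $188.05 + $115.60 = $303.65
Taxable wages = $2,686.40 − $303.65 = $2,382.75
Federal income tax: $2,382.75 × 0.143 = $340.73
State unemployment insurance (employee share): $2,686.40 × 0.006 = $16.12
Total deductions = $188.05 + $115.60 + $340.73 + $16.12 = $660.50
Net pay = $2,686.40 − $660.50 = $2,025.90

$2,025.90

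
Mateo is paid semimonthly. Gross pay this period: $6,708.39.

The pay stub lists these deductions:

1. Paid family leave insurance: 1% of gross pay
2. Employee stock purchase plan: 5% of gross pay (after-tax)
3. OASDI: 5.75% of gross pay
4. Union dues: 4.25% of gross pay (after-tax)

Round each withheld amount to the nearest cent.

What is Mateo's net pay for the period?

Paid family leave insurance: $6,708.39 × 0.01 = $67.08
OASDI: $6,708.39 × 0.0575 = $385.73
Union dues: $6,708.39 × 0.0425 = $285.11
Employee stock purchase plan: $6,708.39 × 0.05 = $335.42
Total deductions = $67.08 + $385.73 + $285.11 + $335.42 = $1,073.34
Net pay = $6,708.39 − $1,073.34 = $5,635.05

$5,635.05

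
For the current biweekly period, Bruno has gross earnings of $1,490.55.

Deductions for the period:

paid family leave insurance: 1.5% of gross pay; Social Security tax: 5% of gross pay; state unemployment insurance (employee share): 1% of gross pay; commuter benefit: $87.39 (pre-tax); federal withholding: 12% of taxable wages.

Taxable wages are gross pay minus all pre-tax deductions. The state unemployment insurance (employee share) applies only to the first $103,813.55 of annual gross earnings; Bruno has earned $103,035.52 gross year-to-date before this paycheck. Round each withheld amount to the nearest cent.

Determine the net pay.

$1,130.11

Commuter benefit: $87.39
Taxable wages = $1,490.55 − $87.39 = $1,403.16
Federal withholding: $1,403.16 × 0.12 = $168.38
Paid family leave insurance: $1,490.55 × 0.015 = $22.36
Social Security tax: $1,490.55 × 0.05 = $74.53
State unemployment insurance (employee share): only $103,813.55 − $103,035.52 = $778.03 of this check is subject → $778.03 × 0.01 = $7.78
Total deductions = $87.39 + $168.38 + $22.36 + $74.53 + $7.78 = $360.44
Net pay = $1,490.55 − $360.44 = $1,130.11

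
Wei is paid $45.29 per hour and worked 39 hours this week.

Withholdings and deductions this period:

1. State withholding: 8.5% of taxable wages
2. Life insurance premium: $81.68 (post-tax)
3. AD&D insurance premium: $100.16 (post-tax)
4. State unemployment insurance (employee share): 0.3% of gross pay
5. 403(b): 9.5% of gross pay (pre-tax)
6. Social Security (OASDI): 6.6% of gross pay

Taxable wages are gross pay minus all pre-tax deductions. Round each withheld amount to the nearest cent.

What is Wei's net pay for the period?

$1158.92

Gross pay: 39 × $45.29 = $1766.31
403(b): $1766.31 × 0.095 = $167.80
Taxable wages = $1766.31 − $167.80 = $1598.51
State withholding: $1598.51 × 0.085 = $135.87
Social Security (OASDI): $1766.31 × 0.066 = $116.58
State unemployment insurance (employee share): $1766.31 × 0.003 = $5.30
Life insurance premium: $81.68
AD&D insurance premium: $100.16
Total deductions = $167.80 + $135.87 + $116.58 + $5.30 + $81.68 + $100.16 = $607.39
Net pay = $1766.31 − $607.39 = $1158.92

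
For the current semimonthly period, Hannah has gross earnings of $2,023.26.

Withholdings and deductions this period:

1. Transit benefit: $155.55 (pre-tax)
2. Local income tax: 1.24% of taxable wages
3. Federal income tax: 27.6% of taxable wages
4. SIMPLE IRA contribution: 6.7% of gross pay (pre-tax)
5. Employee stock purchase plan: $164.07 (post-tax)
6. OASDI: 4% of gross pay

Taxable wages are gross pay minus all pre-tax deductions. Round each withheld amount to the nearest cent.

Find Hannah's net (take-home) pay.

$987.60

Transit benefit: $155.55
SIMPLE IRA contribution: $2,023.26 × 0.067 = $135.56
Pre-tax total = $155.55 + $135.56 = $291.11
Taxable wages = $2,023.26 − $291.11 = $1,732.15
Federal income tax: $1,732.15 × 0.276 = $478.07
Local income tax: $1,732.15 × 0.0124 = $21.48
OASDI: $2,023.26 × 0.04 = $80.93
Employee stock purchase plan: $164.07
Total deductions = $155.55 + $135.56 + $478.07 + $21.48 + $80.93 + $164.07 = $1,035.66
Net pay = $2,023.26 − $1,035.66 = $987.60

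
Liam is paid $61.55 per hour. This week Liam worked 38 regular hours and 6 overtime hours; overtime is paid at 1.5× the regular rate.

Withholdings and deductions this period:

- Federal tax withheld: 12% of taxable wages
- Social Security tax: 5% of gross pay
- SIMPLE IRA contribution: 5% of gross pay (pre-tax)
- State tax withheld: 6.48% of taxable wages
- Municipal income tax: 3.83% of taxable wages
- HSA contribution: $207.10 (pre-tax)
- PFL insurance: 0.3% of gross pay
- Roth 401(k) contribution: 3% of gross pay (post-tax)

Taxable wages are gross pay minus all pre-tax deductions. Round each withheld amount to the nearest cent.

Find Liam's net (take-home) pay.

Regular pay: 38 × $61.55 = $2338.90
Overtime pay: 6 × $61.55 × 1.5 = $553.95
Gross pay = $2338.90 + $553.95 = $2892.85
SIMPLE IRA contribution: $2892.85 × 0.05 = $144.64
HSA contribution: $207.10
Pre-tax total = $144.64 + $207.10 = $351.74
Taxable wages = $2892.85 − $351.74 = $2541.11
Municipal income tax: $2541.11 × 0.0383 = $97.32
Federal tax withheld: $2541.11 × 0.12 = $304.93
State tax withheld: $2541.11 × 0.0648 = $164.66
Social Security tax: $2892.85 × 0.05 = $144.64
PFL insurance: $2892.85 × 0.003 = $8.68
Roth 401(k) contribution: $2892.85 × 0.03 = $86.79
Total deductions = $144.64 + $207.10 + $97.32 + $304.93 + $164.66 + $144.64 + $8.68 + $86.79 = $1158.76
Net pay = $2892.85 − $1158.76 = $1734.09

$1734.09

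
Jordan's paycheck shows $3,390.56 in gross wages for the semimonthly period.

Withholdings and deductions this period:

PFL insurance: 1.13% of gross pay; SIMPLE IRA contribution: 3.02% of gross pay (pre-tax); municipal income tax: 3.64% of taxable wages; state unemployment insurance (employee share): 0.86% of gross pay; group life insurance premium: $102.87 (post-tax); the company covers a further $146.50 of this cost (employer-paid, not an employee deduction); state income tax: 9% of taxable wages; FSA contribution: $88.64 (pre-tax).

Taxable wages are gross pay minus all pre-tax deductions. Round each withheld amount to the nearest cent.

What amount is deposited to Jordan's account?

$2,624.77

FSA contribution: $88.64
SIMPLE IRA contribution: $3,390.56 × 0.0302 = $102.39
Pre-tax total = $88.64 + $102.39 = $191.03
Taxable wages = $3,390.56 − $191.03 = $3,199.53
State income tax: $3,199.53 × 0.09 = $287.96
Municipal income tax: $3,199.53 × 0.0364 = $116.46
State unemployment insurance (employee share): $3,390.56 × 0.0086 = $29.16
PFL insurance: $3,390.56 × 0.0113 = $38.31
Group life insurance premium: $102.87
(Employer's $146.50 toward group life insurance premium is not withheld from the employee.)
Total deductions = $88.64 + $102.39 + $287.96 + $116.46 + $29.16 + $38.31 + $102.87 = $765.79
Net pay = $3,390.56 − $765.79 = $2,624.77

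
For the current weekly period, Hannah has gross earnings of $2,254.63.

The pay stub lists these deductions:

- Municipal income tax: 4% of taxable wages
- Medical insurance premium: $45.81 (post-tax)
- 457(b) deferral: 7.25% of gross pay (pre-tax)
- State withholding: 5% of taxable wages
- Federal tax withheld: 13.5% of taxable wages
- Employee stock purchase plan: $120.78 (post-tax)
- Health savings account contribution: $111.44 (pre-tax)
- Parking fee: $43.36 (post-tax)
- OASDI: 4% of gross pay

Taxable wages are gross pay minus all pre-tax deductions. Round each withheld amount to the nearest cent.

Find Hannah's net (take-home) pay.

Health savings account contribution: $111.44
457(b) deferral: $2,254.63 × 0.0725 = $163.46
Pre-tax total = $111.44 + $163.46 = $274.90
Taxable wages = $2,254.63 − $274.90 = $1,979.73
Municipal income tax: $1,979.73 × 0.04 = $79.19
Federal tax withheld: $1,979.73 × 0.135 = $267.26
State withholding: $1,979.73 × 0.05 = $98.99
OASDI: $2,254.63 × 0.04 = $90.19
Medical insurance premium: $45.81
Parking fee: $43.36
Employee stock purchase plan: $120.78
Total deductions = $111.44 + $163.46 + $79.19 + $267.26 + $98.99 + $90.19 + $45.81 + $43.36 + $120.78 = $1,020.48
Net pay = $2,254.63 − $1,020.48 = $1,234.15

$1,234.15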